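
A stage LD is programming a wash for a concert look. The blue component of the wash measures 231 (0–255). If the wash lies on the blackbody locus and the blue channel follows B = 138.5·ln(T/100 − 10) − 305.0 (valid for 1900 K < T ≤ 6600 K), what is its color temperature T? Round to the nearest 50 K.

5800 K

ln(t − 10) = (231 + 305.0) / 138.5 = 3.8700.
t − 10 = e^3.8700 = 47.944, so t = 57.944.
T = 100·t = 5794 K → 5800 K to the nearest 50 K.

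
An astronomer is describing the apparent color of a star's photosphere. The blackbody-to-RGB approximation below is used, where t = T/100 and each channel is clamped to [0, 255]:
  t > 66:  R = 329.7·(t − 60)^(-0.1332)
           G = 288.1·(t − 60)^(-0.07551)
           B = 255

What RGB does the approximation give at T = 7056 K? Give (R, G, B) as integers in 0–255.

(241, 241, 255)

t = 7056/100 = 70.56; the t > 66 branch applies.
R = 329.7·(70.56 − 60)^(-0.1332) = 329.7·10.56^(-0.1332) = 329.7·0.73055 = 240.861.
G = 288.1·(70.56 − 60)^(-0.07551) = 288.1·10.56^(-0.07551) = 288.1·0.83696 = 241.127.
B = 255 by definition for t > 66.
Rounded: (241, 241, 255).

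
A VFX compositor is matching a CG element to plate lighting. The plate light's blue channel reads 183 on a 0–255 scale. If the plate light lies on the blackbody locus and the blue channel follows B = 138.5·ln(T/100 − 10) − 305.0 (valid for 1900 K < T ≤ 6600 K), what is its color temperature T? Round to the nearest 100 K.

ln(t − 10) = (183 + 305.0) / 138.5 = 3.5235.
t − 10 = e^3.5235 = 33.902, so t = 43.902.
T = 100·t = 4390 K → 4400 K to the nearest 100 K.

4400 K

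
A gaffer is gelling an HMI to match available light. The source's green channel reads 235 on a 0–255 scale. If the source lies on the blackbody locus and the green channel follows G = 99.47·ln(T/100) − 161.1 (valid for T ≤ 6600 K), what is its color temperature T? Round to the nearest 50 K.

5350 K

ln t = (235 + 161.1) / 99.47 = 3.9821.
t = e^3.9821 = 53.630.
T = 100·t = 5363 K → 5350 K to the nearest 50 K.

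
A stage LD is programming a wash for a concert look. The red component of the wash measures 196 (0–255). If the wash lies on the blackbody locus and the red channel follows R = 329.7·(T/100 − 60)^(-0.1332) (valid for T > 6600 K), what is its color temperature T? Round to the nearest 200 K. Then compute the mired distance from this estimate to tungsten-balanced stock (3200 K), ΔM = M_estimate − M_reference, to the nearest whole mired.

-222 mireds

(t − 60)^(-0.1332) = 196/329.7 = 0.59448.
t − 60 = 0.59448^(1/-0.1332) = 0.59448^(-7.508) = 49.621, so t = 109.621.
T = 100·t = 10962 K → 11000 K to the nearest 200 K.
M_estimate = 10⁶/11000 = 90.91; M_reference = 10⁶/3200 = 312.50.
ΔM = 90.91 − 312.50 = -221.59 → -222 mireds.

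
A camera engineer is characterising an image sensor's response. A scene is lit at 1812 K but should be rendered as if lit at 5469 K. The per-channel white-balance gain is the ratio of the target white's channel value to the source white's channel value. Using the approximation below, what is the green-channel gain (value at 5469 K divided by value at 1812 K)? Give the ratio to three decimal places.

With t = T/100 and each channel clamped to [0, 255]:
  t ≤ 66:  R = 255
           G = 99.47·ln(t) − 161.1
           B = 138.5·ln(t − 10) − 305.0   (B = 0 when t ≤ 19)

At 1812 K (t = 18.12):
  G = 99.47·ln 18.12 − 161.1 = 99.47·2.8970 − 161.1 = 127.066.
At 5469 K (t = 54.69):
  G = 99.47·ln 54.69 − 161.1 = 99.47·4.0017 − 161.1 = 236.947.
Gain = 236.947 / 127.066 = 1.8648 → 1.865.

1.865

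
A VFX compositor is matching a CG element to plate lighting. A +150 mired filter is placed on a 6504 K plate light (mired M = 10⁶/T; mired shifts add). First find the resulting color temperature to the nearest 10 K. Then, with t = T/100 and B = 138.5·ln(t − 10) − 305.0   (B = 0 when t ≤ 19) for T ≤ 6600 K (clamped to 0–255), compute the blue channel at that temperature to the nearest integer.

129

M_in = 10⁶/6504 = 153.75; M_out = 153.75 + (+150) = 303.75.
T_out = 10⁶/303.75 = 3292.2 K → 3290 K; t = 32.9.
B = 138.5·ln(32.9 − 10) − 305.0 = 138.5·ln 22.9 − 305.0 = 138.5·3.1311 − 305.0 = 128.662.
Rounded: 129.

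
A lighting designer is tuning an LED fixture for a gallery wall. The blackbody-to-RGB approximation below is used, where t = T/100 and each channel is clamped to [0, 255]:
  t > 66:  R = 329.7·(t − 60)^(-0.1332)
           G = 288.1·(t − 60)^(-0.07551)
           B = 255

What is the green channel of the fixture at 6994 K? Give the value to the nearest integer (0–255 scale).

242

t = 6994/100 = 69.94; the t > 66 branch applies.
G = 288.1·(69.94 − 60)^(-0.07551) = 288.1·9.94^(-0.07551) = 288.1·0.84079 = 242.231.
Rounded: 242.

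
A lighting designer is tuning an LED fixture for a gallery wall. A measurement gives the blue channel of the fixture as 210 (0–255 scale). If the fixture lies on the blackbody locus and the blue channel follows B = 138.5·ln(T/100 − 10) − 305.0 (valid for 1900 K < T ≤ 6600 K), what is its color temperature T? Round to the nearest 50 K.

5100 K

ln(t − 10) = (210 + 305.0) / 138.5 = 3.7184.
t − 10 = e^3.7184 = 41.199, so t = 51.199.
T = 100·t = 5120 K → 5100 K to the nearest 50 K.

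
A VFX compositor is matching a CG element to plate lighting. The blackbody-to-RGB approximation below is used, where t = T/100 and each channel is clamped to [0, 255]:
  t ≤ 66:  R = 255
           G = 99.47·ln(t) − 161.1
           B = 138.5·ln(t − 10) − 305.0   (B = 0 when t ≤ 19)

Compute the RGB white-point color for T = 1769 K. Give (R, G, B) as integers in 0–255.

(255, 125, 0)

t = 1769/100 = 17.69; the t ≤ 66 branch applies.
R = 255 by definition for t ≤ 66.
G = 99.47·ln 17.69 − 161.1 = 99.47·2.8730 − 161.1 = 124.677.
t = 17.69 ≤ 19, so B = 0.
Rounded: (255, 125, 0).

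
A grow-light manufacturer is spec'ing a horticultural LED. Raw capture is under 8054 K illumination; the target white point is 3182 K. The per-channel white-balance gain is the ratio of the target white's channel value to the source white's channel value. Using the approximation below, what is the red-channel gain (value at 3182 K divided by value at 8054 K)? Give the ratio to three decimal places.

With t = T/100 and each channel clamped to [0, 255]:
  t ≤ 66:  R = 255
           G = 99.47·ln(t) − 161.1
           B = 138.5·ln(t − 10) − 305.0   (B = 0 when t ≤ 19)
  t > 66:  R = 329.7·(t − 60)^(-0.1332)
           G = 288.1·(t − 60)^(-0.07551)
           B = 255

At 8054 K (t = 80.54):
  R = 329.7·(80.54 − 60)^(-0.1332) = 329.7·20.54^(-0.1332) = 329.7·0.66859 = 220.435.
At 3182 K (t = 31.82):
  R = 255 by definition for t ≤ 66.
Gain = 255.000 / 220.435 = 1.1568 → 1.157.

1.157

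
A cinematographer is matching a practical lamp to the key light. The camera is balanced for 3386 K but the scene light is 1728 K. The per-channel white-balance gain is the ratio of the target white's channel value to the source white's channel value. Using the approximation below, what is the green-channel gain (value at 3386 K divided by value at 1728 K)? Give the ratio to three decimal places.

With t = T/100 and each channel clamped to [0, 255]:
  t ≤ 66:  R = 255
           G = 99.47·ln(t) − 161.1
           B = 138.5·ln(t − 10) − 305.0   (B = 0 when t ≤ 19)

At 1728 K (t = 17.28):
  G = 99.47·ln 17.28 − 161.1 = 99.47·2.8495 − 161.1 = 122.345.
At 3386 K (t = 33.86):
  G = 99.47·ln 33.86 − 161.1 = 99.47·3.5222 − 161.1 = 189.257.
Gain = 189.257 / 122.345 = 1.5469 → 1.547.

1.547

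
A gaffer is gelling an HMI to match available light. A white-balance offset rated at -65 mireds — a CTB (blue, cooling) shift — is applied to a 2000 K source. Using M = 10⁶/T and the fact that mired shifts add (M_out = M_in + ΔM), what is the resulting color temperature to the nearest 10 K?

2300 K

M_in = 10⁶/2000 = 500.00 mireds.
M_out = 500.00 + (-65) = 435.00 mireds.
T_out = 10⁶/435.00 = 2298.9 K → 2300 K.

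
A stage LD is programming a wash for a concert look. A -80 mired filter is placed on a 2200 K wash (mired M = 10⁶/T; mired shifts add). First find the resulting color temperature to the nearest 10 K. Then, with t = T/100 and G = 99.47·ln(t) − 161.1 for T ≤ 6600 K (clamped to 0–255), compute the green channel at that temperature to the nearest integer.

166

M_in = 10⁶/2200 = 454.55; M_out = 454.55 + (-80) = 374.55.
T_out = 10⁶/374.55 = 2669.9 K → 2670 K; t = 26.7.
G = 99.47·ln 26.7 − 161.1 = 99.47·3.2847 − 161.1 = 165.625.
Rounded: 166.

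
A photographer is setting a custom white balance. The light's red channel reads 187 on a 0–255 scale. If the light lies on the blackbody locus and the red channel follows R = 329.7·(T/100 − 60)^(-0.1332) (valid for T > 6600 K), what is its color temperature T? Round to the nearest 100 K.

(t − 60)^(-0.1332) = 187/329.7 = 0.56718.
t − 60 = 0.56718^(1/-0.1332) = 0.56718^(-7.508) = 70.620, so t = 130.620.
T = 100·t = 13062 K → 13100 K to the nearest 100 K.

13100 K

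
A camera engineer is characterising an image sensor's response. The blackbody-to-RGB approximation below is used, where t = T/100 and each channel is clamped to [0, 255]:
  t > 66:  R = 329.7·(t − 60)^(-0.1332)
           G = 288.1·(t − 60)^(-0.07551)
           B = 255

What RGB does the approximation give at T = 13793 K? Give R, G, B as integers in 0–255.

t = 13793/100 = 137.93; the t > 66 branch applies.
R = 329.7·(137.93 − 60)^(-0.1332) = 329.7·77.93^(-0.1332) = 329.7·0.55979 = 184.563.
G = 288.1·(137.93 − 60)^(-0.07551) = 288.1·77.93^(-0.07551) = 288.1·0.71971 = 207.348.
B = 255 by definition for t > 66.
Rounded: (185, 207, 255).

R=185, G=207, B=255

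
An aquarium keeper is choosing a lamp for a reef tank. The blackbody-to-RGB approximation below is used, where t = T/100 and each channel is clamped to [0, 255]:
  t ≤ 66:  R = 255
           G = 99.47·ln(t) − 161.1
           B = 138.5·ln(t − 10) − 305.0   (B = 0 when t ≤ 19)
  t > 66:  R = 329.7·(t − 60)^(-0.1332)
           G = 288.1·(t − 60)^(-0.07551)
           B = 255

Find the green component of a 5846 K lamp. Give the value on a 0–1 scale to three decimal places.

t = 5846/100 = 58.46; the t ≤ 66 branch applies.
G = 99.47·ln 58.46 − 161.1 = 99.47·4.0683 − 161.1 = 243.578.
On a 0–1 scale: 243.578/255 = 0.9552 → 0.955.

0.955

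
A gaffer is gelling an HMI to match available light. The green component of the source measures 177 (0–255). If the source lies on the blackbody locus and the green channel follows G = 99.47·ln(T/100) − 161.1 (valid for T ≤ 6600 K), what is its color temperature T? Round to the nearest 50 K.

3000 K

ln t = (177 + 161.1) / 99.47 = 3.3990.
t = e^3.3990 = 29.935.
T = 100·t = 2993 K → 3000 K to the nearest 50 K.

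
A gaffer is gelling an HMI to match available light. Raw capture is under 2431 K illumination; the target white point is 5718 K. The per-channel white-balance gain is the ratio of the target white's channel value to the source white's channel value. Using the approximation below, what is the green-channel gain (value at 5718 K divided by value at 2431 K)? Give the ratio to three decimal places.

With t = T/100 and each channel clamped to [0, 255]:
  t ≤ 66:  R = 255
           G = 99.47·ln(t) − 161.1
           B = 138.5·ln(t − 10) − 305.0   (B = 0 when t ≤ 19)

At 2431 K (t = 24.31):
  G = 99.47·ln 24.31 − 161.1 = 99.47·3.1909 − 161.1 = 156.298.
At 5718 K (t = 57.18):
  G = 99.47·ln 57.18 − 161.1 = 99.47·4.0462 − 161.1 = 241.376.
Gain = 241.376 / 156.298 = 1.5443 → 1.544.

1.544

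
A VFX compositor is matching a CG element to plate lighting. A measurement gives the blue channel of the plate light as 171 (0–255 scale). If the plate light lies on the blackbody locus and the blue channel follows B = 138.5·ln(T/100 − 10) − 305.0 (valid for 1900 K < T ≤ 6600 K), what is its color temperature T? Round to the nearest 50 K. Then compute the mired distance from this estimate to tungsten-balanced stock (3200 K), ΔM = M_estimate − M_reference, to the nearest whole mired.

-69 mireds

ln(t − 10) = (171 + 305.0) / 138.5 = 3.4368.
t − 10 = e^3.4368 = 31.088, so t = 41.088.
T = 100·t = 4109 K → 4100 K to the nearest 50 K.
M_estimate = 10⁶/4100 = 243.90; M_reference = 10⁶/3200 = 312.50.
ΔM = 243.90 − 312.50 = -68.60 → -69 mireds.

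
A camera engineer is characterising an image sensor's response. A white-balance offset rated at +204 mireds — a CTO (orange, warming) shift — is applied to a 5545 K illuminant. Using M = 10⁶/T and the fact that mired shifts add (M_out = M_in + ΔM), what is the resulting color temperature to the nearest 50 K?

M_in = 10⁶/5545 = 180.34 mireds.
M_out = 180.34 + (+204) = 384.34 mireds.
T_out = 10⁶/384.34 = 2601.8 K → 2600 K.

2600 K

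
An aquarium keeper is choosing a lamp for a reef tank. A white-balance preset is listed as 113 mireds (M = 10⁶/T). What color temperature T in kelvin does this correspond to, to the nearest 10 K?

T = 10⁶ / 113 = 8849.56 K → 8850 K.

8850 K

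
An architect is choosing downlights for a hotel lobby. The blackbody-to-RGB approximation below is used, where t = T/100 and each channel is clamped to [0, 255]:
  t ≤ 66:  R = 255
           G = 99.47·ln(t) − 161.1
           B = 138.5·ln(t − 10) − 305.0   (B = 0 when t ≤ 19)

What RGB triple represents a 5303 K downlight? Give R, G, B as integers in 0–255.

t = 5303/100 = 53.03; the t ≤ 66 branch applies.
R = 255 by definition for t ≤ 66.
G = 99.47·ln 53.03 − 161.1 = 99.47·3.9709 − 161.1 = 233.881.
B = 138.5·ln(53.03 − 10) − 305.0 = 138.5·ln 43.03 − 305.0 = 138.5·3.7619 − 305.0 = 216.023.
Rounded: (255, 234, 216).

R=255, G=234, B=216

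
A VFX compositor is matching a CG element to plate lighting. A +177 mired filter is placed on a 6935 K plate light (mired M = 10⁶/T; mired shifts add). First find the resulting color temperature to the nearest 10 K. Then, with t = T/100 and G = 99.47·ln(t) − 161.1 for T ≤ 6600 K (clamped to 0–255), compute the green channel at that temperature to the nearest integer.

181

M_in = 10⁶/6935 = 144.20; M_out = 144.20 + (+177) = 321.20.
T_out = 10⁶/321.20 = 3113.4 K → 3110 K; t = 31.1.
G = 99.47·ln 31.1 − 161.1 = 99.47·3.4372 − 161.1 = 180.799.
Rounded: 181.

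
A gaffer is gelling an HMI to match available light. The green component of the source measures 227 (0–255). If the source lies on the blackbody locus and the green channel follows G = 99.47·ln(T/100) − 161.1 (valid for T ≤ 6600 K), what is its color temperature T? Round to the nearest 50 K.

4950 K

ln t = (227 + 161.1) / 99.47 = 3.9017.
t = e^3.9017 = 49.485.
T = 100·t = 4949 K → 4950 K to the nearest 50 K.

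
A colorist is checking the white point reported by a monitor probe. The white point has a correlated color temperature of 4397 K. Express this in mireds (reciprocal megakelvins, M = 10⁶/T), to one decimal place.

227.4 mireds

M = 10⁶ / 4397 = 227.428 → 227.4 mireds.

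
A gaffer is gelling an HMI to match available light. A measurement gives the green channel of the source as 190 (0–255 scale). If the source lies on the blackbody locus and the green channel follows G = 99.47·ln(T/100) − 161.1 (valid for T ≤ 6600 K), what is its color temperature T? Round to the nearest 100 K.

ln t = (190 + 161.1) / 99.47 = 3.5297.
t = e^3.5297 = 34.114.
T = 100·t = 3411 K → 3400 K to the nearest 100 K.

3400 K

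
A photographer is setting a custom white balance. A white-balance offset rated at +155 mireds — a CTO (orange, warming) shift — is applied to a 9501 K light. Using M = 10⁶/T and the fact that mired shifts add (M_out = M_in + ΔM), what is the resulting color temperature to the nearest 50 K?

M_in = 10⁶/9501 = 105.25 mireds.
M_out = 105.25 + (+155) = 260.25 mireds.
T_out = 10⁶/260.25 = 3842.4 K → 3850 K.

3850 K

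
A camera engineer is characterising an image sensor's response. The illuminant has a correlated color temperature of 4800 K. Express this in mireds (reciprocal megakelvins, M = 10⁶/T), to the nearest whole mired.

M = 10⁶ / 4800 = 208.333 → 208 mireds.

208 mireds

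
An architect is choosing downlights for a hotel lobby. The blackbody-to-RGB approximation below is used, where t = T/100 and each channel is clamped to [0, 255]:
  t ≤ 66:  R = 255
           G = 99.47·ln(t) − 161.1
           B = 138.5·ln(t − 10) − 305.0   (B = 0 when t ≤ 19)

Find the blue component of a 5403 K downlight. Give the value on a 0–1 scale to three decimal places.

t = 5403/100 = 54.03; the t ≤ 66 branch applies.
B = 138.5·ln(54.03 − 10) − 305.0 = 138.5·ln 44.03 − 305.0 = 138.5·3.7849 − 305.0 = 219.205.
On a 0–1 scale: 219.205/255 = 0.8596 → 0.860.

0.860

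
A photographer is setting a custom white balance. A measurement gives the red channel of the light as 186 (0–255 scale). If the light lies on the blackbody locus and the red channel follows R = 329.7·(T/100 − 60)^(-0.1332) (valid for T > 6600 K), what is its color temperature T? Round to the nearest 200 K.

13400 K

(t − 60)^(-0.1332) = 186/329.7 = 0.56415.
t − 60 = 0.56415^(1/-0.1332) = 0.56415^(-7.508) = 73.521, so t = 133.521.
T = 100·t = 13352 K → 13400 K to the nearest 200 K.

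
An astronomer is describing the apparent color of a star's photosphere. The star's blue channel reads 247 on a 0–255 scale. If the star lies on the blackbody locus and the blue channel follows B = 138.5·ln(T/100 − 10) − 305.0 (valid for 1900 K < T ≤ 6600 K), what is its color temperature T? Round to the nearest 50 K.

6400 K

ln(t − 10) = (247 + 305.0) / 138.5 = 3.9856.
t − 10 = e^3.9856 = 53.815, so t = 63.815.
T = 100·t = 6382 K → 6400 K to the nearest 50 K.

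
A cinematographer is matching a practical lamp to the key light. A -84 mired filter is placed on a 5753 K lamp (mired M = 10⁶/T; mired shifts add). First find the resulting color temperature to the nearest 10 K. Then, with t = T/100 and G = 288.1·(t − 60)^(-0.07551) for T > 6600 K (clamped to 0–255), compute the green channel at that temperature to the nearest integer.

214

M_in = 10⁶/5753 = 173.82; M_out = 173.82 + (-84) = 89.82.
T_out = 10⁶/89.82 = 11133.1 K → 11130 K; t = 111.3.
G = 288.1·(111.3 − 60)^(-0.07551) = 288.1·51.3^(-0.07551) = 288.1·0.74280 = 213.999.
Rounded: 214.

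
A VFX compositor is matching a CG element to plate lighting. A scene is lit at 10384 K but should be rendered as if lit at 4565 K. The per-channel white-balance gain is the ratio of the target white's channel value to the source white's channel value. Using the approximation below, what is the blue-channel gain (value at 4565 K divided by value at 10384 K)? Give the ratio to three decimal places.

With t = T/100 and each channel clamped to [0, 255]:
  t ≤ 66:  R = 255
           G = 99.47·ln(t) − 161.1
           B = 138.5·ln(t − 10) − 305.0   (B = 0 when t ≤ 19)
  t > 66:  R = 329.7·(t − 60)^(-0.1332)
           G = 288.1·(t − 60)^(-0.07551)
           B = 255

At 10384 K (t = 103.84):
  B = 255 by definition for t > 66.
At 4565 K (t = 45.65):
  B = 138.5·ln(45.65 − 10) − 305.0 = 138.5·ln 35.65 − 305.0 = 138.5·3.5737 − 305.0 = 189.964.
Gain = 189.964 / 255.000 = 0.7450 → 0.745.

0.745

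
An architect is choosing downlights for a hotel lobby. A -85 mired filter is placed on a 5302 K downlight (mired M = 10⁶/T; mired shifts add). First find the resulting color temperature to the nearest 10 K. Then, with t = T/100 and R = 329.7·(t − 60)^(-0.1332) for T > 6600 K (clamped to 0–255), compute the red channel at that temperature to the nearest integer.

M_in = 10⁶/5302 = 188.61; M_out = 188.61 + (-85) = 103.61.
T_out = 10⁶/103.61 = 9651.8 K → 9650 K; t = 96.5.
R = 329.7·(96.5 − 60)^(-0.1332) = 329.7·36.5^(-0.1332) = 329.7·0.61930 = 204.184.
Rounded: 204.

204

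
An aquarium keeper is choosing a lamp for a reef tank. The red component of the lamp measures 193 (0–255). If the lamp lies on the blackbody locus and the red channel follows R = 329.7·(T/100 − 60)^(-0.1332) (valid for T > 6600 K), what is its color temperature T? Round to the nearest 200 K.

(t − 60)^(-0.1332) = 193/329.7 = 0.58538.
t − 60 = 0.58538^(1/-0.1332) = 0.58538^(-7.508) = 55.713, so t = 115.713.
T = 100·t = 11571 K → 11600 K to the nearest 200 K.

11600 K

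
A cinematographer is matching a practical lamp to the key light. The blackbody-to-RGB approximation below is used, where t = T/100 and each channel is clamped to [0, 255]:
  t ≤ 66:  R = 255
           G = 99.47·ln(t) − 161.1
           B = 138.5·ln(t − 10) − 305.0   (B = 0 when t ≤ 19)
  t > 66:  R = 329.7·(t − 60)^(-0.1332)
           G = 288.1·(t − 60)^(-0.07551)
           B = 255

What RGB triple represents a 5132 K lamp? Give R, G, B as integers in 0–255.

R=255, G=231, B=210

t = 5132/100 = 51.32; the t ≤ 66 branch applies.
R = 255 by definition for t ≤ 66.
G = 99.47·ln 51.32 − 161.1 = 99.47·3.9381 − 161.1 = 230.621.
B = 138.5·ln(51.32 − 10) − 305.0 = 138.5·ln 41.32 − 305.0 = 138.5·3.7213 − 305.0 = 210.407.
Rounded: (255, 231, 210).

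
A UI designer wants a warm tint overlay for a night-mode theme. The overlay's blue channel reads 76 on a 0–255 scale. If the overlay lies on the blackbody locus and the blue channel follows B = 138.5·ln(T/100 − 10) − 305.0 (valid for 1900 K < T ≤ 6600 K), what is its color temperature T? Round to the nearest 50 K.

ln(t − 10) = (76 + 305.0) / 138.5 = 2.7509.
t − 10 = e^2.7509 = 15.657, so t = 25.657.
T = 100·t = 2566 K → 2550 K to the nearest 50 K.

2550 K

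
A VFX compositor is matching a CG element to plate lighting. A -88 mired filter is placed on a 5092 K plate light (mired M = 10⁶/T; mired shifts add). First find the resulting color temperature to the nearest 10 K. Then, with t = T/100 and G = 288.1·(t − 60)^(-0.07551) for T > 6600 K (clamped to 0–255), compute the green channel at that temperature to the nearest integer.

222

M_in = 10⁶/5092 = 196.39; M_out = 196.39 + (-88) = 108.39.
T_out = 10⁶/108.39 = 9226.2 K → 9230 K; t = 92.3.
G = 288.1·(92.3 − 60)^(-0.07551) = 288.1·32.3^(-0.07551) = 288.1·0.76920 = 221.607.
Rounded: 222.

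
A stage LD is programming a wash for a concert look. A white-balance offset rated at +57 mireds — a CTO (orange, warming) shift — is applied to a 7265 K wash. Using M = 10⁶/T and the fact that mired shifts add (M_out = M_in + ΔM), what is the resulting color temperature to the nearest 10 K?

M_in = 10⁶/7265 = 137.65 mireds.
M_out = 137.65 + (+57) = 194.65 mireds.
T_out = 10⁶/194.65 = 5137.5 K → 5140 K.

5140 K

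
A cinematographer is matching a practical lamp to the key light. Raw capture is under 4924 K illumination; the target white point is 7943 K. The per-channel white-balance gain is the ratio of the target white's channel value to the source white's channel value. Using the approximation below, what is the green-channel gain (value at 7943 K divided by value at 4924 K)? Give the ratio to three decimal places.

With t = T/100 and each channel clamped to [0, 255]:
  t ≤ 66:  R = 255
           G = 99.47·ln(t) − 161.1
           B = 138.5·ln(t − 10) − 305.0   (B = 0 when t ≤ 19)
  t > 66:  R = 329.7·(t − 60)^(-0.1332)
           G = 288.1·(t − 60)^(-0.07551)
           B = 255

At 4924 K (t = 49.24):
  G = 99.47·ln 49.24 − 161.1 = 99.47·3.8967 − 161.1 = 226.505.
At 7943 K (t = 79.43):
  G = 288.1·(79.43 − 60)^(-0.07551) = 288.1·19.43^(-0.07551) = 288.1·0.79930 = 230.277.
Gain = 230.277 / 226.505 = 1.0167 → 1.017.

1.017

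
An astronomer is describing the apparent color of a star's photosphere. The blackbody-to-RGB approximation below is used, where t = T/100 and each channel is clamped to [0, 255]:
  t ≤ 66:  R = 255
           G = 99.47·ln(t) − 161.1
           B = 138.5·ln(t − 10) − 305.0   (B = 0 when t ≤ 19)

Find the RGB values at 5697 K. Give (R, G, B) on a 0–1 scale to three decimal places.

(1.000, 0.945, 0.895)

t = 5697/100 = 56.97; the t ≤ 66 branch applies.
R = 255 by definition for t ≤ 66.
G = 99.47·ln 56.97 − 161.1 = 99.47·4.0425 − 161.1 = 241.010.
B = 138.5·ln(56.97 − 10) − 305.0 = 138.5·ln 46.97 − 305.0 = 138.5·3.8495 − 305.0 = 228.157.
Dividing each by 255: (1.0000, 0.9451, 0.8947) → (1.000, 0.945, 0.895).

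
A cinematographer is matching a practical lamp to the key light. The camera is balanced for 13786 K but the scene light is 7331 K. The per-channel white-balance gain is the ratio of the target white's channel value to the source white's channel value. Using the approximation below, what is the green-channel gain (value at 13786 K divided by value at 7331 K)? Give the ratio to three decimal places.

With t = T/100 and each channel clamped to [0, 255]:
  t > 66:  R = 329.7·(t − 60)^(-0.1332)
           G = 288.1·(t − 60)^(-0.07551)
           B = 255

0.875

At 7331 K (t = 73.31):
  G = 288.1·(73.31 − 60)^(-0.07551) = 288.1·13.31^(-0.07551) = 288.1·0.82246 = 236.950.
At 13786 K (t = 137.86):
  G = 288.1·(137.86 − 60)^(-0.07551) = 288.1·77.86^(-0.07551) = 288.1·0.71976 = 207.362.
Gain = 207.362 / 236.950 = 0.8751 → 0.875.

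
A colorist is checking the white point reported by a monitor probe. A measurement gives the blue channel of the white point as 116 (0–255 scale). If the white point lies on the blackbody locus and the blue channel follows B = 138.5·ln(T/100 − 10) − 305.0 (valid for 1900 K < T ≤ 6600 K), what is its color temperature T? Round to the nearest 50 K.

3100 K

ln(t − 10) = (116 + 305.0) / 138.5 = 3.0397.
t − 10 = e^3.0397 = 20.899, so t = 30.899.
T = 100·t = 3090 K → 3100 K to the nearest 50 K.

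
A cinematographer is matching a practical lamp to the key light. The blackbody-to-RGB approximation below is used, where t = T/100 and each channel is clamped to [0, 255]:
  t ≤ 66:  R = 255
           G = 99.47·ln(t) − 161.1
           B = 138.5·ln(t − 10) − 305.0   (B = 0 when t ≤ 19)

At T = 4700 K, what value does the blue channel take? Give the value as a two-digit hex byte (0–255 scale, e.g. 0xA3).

0xC3

t = 4700/100 = 47; the t ≤ 66 branch applies.
B = 138.5·ln(47 − 10) − 305.0 = 138.5·ln 37 − 305.0 = 138.5·3.6109 − 305.0 = 195.112.
Rounded: 195; in hex, 0xC3.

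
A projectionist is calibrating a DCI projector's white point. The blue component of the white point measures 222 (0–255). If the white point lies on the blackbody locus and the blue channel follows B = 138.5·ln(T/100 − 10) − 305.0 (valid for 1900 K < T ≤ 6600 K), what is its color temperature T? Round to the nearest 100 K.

ln(t − 10) = (222 + 305.0) / 138.5 = 3.8051.
t − 10 = e^3.8051 = 44.928, so t = 54.928.
T = 100·t = 5493 K → 5500 K to the nearest 100 K.

5500 K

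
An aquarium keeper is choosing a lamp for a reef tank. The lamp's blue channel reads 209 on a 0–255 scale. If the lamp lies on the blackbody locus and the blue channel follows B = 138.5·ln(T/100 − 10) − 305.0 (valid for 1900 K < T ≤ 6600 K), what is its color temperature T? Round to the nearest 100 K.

ln(t − 10) = (209 + 305.0) / 138.5 = 3.7112.
t − 10 = e^3.7112 = 40.903, so t = 50.903.
T = 100·t = 5090 K → 5100 K to the nearest 100 K.

5100 K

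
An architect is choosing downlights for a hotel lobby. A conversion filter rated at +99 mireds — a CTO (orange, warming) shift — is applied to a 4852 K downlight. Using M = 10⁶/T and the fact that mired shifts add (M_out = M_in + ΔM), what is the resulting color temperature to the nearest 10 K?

3280 K

M_in = 10⁶/4852 = 206.10 mireds.
M_out = 206.10 + (+99) = 305.10 mireds.
T_out = 10⁶/305.10 = 3277.6 K → 3280 K.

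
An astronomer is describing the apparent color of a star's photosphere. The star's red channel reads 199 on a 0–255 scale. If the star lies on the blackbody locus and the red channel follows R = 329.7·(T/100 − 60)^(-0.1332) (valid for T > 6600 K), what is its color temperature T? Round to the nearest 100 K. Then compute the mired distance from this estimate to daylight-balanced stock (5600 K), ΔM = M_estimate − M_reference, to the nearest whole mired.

-82 mireds

(t − 60)^(-0.1332) = 199/329.7 = 0.60358.
t − 60 = 0.60358^(1/-0.1332) = 0.60358^(-7.508) = 44.273, so t = 104.273.
T = 100·t = 10427 K → 10400 K to the nearest 100 K.
M_estimate = 10⁶/10400 = 96.15; M_reference = 10⁶/5600 = 178.57.
ΔM = 96.15 − 178.57 = -82.42 → -82 mireds.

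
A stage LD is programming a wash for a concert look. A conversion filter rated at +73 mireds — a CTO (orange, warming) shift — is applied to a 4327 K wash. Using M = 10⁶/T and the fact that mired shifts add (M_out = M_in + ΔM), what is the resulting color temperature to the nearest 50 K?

M_in = 10⁶/4327 = 231.11 mireds.
M_out = 231.11 + (+73) = 304.11 mireds.
T_out = 10⁶/304.11 = 3288.3 K → 3300 K.

3300 K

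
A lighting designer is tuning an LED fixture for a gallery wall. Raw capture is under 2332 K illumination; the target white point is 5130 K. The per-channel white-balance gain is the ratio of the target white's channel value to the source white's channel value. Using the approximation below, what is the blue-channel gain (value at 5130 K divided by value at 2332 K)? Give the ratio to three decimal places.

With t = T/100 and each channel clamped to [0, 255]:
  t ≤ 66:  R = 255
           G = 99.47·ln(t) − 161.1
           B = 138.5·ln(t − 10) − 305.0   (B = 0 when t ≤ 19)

At 2332 K (t = 23.32):
  B = 138.5·ln(23.32 − 10) − 305.0 = 138.5·ln 13.32 − 305.0 = 138.5·2.5893 − 305.0 = 53.613.
At 5130 K (t = 51.3):
  B = 138.5·ln(51.3 − 10) − 305.0 = 138.5·ln 41.3 − 305.0 = 138.5·3.7209 − 305.0 = 210.339.
Gain = 210.339 / 53.613 = 3.9233 → 3.923.

3.923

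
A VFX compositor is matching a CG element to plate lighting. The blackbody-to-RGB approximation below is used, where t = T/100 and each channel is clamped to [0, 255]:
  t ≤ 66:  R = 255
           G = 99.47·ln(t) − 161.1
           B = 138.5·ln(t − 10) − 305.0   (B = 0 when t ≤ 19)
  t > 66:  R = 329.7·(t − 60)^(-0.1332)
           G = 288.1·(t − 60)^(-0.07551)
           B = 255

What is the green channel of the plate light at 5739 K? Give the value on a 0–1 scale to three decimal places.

t = 5739/100 = 57.39; the t ≤ 66 branch applies.
G = 99.47·ln 57.39 − 161.1 = 99.47·4.0499 − 161.1 = 241.741.
On a 0–1 scale: 241.741/255 = 0.9480 → 0.948.

0.948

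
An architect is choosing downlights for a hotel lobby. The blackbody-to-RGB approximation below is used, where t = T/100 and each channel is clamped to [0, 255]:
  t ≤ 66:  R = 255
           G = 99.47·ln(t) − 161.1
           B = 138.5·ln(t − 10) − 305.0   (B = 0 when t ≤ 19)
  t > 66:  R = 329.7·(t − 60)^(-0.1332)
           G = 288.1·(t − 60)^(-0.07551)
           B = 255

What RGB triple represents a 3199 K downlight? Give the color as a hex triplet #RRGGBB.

t = 3199/100 = 31.99; the t ≤ 66 branch applies.
R = 255 by definition for t ≤ 66.
G = 99.47·ln 31.99 − 161.1 = 99.47·3.4654 − 161.1 = 183.606.
B = 138.5·ln(31.99 − 10) − 305.0 = 138.5·ln 21.99 − 305.0 = 138.5·3.0906 − 305.0 = 123.046.
Rounded: (255, 184, 123).
In hex: #FFB87B.

#FFB87B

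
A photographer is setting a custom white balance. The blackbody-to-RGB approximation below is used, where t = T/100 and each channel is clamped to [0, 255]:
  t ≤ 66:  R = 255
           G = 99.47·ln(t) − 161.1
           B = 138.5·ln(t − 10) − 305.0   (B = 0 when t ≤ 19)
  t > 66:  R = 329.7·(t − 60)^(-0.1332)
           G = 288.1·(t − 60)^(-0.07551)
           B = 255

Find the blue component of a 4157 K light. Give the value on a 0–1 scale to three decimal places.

0.679

t = 4157/100 = 41.57; the t ≤ 66 branch applies.
B = 138.5·ln(41.57 − 10) − 305.0 = 138.5·ln 31.57 − 305.0 = 138.5·3.4522 − 305.0 = 173.131.
On a 0–1 scale: 173.131/255 = 0.6789 → 0.679.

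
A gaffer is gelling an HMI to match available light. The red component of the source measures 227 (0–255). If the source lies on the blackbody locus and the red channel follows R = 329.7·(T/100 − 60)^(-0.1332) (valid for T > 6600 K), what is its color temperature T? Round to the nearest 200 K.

(t − 60)^(-0.1332) = 227/329.7 = 0.68850.
t − 60 = 0.68850^(1/-0.1332) = 0.68850^(-7.508) = 16.478, so t = 76.478.
T = 100·t = 7648 K → 7600 K to the nearest 200 K.

7600 K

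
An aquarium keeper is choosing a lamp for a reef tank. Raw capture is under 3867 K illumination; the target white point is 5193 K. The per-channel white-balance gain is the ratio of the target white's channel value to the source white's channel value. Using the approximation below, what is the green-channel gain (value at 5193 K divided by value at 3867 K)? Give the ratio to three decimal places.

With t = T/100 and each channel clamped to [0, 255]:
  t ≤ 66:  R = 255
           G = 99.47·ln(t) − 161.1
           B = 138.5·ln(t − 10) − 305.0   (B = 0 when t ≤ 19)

At 3867 K (t = 38.67):
  G = 99.47·ln 38.67 − 161.1 = 99.47·3.6551 − 161.1 = 202.469.
At 5193 K (t = 51.93):
  G = 99.47·ln 51.93 − 161.1 = 99.47·3.9499 − 161.1 = 231.796.
Gain = 231.796 / 202.469 = 1.1448 → 1.145.

1.145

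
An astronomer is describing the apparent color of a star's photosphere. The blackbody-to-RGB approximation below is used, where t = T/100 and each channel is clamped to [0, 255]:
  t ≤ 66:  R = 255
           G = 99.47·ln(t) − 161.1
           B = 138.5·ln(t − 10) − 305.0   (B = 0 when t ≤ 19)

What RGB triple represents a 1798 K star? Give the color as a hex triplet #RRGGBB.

t = 1798/100 = 17.98; the t ≤ 66 branch applies.
R = 255 by definition for t ≤ 66.
G = 99.47·ln 17.98 − 161.1 = 99.47·2.8893 − 161.1 = 126.295.
t = 17.98 ≤ 19, so B = 0.
Rounded: (255, 126, 0).
In hex: #FF7E00.

#FF7E00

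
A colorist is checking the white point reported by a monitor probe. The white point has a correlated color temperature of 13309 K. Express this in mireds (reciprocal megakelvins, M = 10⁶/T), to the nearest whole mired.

75 mireds

M = 10⁶ / 13309 = 75.137 → 75 mireds.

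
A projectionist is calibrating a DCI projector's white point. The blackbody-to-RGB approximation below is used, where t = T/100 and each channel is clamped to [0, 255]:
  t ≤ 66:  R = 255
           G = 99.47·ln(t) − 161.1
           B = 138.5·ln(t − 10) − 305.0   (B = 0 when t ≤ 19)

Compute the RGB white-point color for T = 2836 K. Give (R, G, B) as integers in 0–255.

t = 2836/100 = 28.36; the t ≤ 66 branch applies.
R = 255 by definition for t ≤ 66.
G = 99.47·ln 28.36 − 161.1 = 99.47·3.3450 − 161.1 = 171.625.
B = 138.5·ln(28.36 − 10) − 305.0 = 138.5·ln 18.36 − 305.0 = 138.5·2.9102 − 305.0 = 98.059.
Rounded: (255, 172, 98).

(255, 172, 98)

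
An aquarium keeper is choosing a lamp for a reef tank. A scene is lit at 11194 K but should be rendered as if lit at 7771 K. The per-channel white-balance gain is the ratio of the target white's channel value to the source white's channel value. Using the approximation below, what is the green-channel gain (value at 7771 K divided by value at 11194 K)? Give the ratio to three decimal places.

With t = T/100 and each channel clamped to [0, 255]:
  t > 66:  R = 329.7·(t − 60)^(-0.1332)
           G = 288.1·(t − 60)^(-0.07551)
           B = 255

1.085

At 11194 K (t = 111.94):
  G = 288.1·(111.94 − 60)^(-0.07551) = 288.1·51.94^(-0.07551) = 288.1·0.74210 = 213.799.
At 7771 K (t = 77.71):
  G = 288.1·(77.71 − 60)^(-0.07551) = 288.1·17.71^(-0.07551) = 288.1·0.80491 = 231.894.
Gain = 231.894 / 213.799 = 1.0846 → 1.085.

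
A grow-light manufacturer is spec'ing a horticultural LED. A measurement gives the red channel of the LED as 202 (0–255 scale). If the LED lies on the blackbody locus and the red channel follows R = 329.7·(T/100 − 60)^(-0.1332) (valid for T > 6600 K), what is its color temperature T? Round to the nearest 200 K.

10000 K

(t − 60)^(-0.1332) = 202/329.7 = 0.61268.
t − 60 = 0.61268^(1/-0.1332) = 0.61268^(-7.508) = 39.569, so t = 99.569.
T = 100·t = 9957 K → 10000 K to the nearest 200 K.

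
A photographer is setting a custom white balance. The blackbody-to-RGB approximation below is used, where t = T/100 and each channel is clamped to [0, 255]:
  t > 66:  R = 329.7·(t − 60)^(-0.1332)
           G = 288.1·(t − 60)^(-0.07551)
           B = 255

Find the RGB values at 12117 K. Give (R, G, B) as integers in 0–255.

t = 12117/100 = 121.17; the t > 66 branch applies.
R = 329.7·(121.17 − 60)^(-0.1332) = 329.7·61.17^(-0.1332) = 329.7·0.57814 = 190.613.
G = 288.1·(121.17 − 60)^(-0.07551) = 288.1·61.17^(-0.07551) = 288.1·0.73299 = 211.175.
B = 255 by definition for t > 66.
Rounded: (191, 211, 255).

(191, 211, 255)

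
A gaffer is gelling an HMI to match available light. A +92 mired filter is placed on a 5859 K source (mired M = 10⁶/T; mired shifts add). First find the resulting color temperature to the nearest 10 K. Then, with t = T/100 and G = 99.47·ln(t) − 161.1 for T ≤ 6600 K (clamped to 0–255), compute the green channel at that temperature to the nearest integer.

M_in = 10⁶/5859 = 170.68; M_out = 170.68 + (+92) = 262.68.
T_out = 10⁶/262.68 = 3806.9 K → 3810 K; t = 38.1.
G = 99.47·ln 38.1 − 161.1 = 99.47·3.6402 − 161.1 = 200.992.
Rounded: 201.

201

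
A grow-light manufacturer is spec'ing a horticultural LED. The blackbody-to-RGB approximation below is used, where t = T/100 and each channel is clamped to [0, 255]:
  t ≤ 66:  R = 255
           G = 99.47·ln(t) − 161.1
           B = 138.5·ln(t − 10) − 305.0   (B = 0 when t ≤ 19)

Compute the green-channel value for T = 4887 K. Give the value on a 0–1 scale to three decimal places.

t = 4887/100 = 48.87; the t ≤ 66 branch applies.
G = 99.47·ln 48.87 − 161.1 = 99.47·3.8892 − 161.1 = 225.755.
On a 0–1 scale: 225.755/255 = 0.8853 → 0.885.

0.885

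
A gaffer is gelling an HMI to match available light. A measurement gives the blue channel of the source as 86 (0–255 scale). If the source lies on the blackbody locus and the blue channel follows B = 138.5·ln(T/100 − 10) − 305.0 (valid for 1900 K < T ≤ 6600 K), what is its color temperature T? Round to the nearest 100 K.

ln(t − 10) = (86 + 305.0) / 138.5 = 2.8231.
t − 10 = e^2.8231 = 16.829, so t = 26.829.
T = 100·t = 2683 K → 2700 K to the nearest 100 K.

2700 K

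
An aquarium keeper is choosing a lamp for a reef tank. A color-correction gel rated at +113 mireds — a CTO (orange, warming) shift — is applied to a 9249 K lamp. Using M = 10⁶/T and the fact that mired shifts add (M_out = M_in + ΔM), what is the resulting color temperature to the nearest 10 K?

4520 K

M_in = 10⁶/9249 = 108.12 mireds.
M_out = 108.12 + (+113) = 221.12 mireds.
T_out = 10⁶/221.12 = 4522.4 K → 4520 K.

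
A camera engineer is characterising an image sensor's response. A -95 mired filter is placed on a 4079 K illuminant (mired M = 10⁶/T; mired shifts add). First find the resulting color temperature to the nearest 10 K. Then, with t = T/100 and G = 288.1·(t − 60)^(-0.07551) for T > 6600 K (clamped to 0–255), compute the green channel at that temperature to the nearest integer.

250

M_in = 10⁶/4079 = 245.16; M_out = 245.16 + (-95) = 150.16.
T_out = 10⁶/150.16 = 6659.6 K → 6660 K; t = 66.6.
G = 288.1·(66.6 − 60)^(-0.07551) = 288.1·6.6^(-0.07551) = 288.1·0.86719 = 249.839.
Rounded: 250.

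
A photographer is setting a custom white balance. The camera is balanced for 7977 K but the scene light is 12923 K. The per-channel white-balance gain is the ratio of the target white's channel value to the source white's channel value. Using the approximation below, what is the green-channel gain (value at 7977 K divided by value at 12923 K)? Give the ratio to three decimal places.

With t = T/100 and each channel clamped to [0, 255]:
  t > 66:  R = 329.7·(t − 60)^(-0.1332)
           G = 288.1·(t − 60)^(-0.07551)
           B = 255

1.099

At 12923 K (t = 129.23):
  G = 288.1·(129.23 − 60)^(-0.07551) = 288.1·69.23^(-0.07551) = 288.1·0.72617 = 209.210.
At 7977 K (t = 79.77):
  G = 288.1·(79.77 − 60)^(-0.07551) = 288.1·19.77^(-0.07551) = 288.1·0.79825 = 229.976.
Gain = 229.976 / 209.210 = 1.0993 → 1.099.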